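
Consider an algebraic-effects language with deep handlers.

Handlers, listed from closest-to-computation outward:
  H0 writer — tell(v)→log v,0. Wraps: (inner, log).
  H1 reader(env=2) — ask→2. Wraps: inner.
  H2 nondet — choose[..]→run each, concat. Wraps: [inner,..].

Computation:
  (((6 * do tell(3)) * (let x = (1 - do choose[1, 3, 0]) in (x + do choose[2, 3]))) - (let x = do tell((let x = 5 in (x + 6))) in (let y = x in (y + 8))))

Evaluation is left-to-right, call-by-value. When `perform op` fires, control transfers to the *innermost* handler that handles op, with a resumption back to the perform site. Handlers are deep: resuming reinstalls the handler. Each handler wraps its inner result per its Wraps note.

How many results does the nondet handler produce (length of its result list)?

Answer: 6

Step-by-step:
tell(3) @ H0 ⇒ log+=3
choose[1, 3, 0] @ H2
  branch[0] choose=1:
    choose[2, 3] @ H2
      branch[0] choose=2:
        tell(11) @ H0 ⇒ log+=11
        H0 returns (-8, (3, 11))
        H1 returns (-8, (3, 11))
        H2 returns [(-8, (3, 11))]
      branch[1] choose=3:
        tell(11) @ H0 ⇒ log+=11
        H0 returns (-8, (3, 11))
        H1 returns (-8, (3, 11))
        H2 returns [(-8, (3, 11))]
  branch[1] choose=3:
    choose[2, 3] @ H2
      branch[0] choose=2:
        tell(11) @ H0 ⇒ log+=11
        H0 returns (-8, (3, 11))
        H1 returns (-8, (3, 11))
        H2 returns [(-8, (3, 11))]
      branch[1] choose=3:
        tell(11) @ H0 ⇒ log+=11
        H0 returns (-8, (3, 11))
        H1 returns (-8, (3, 11))
        H2 returns [(-8, (3, 11))]
  branch[2] choose=0:
    choose[2, 3] @ H2
      branch[0] choose=2:
        tell(11) @ H0 ⇒ log+=11
        H0 returns (-8, (3, 11))
        H1 returns (-8, (3, 11))
        H2 returns [(-8, (3, 11))]
      branch[1] choose=3:
        tell(11) @ H0 ⇒ log+=11
        H0 returns (-8, (3, 11))
        H1 returns (-8, (3, 11))
        H2 returns [(-8, (3, 11))]
= [(-8, (3, 11)), (-8, (3, 11)), (-8, (3, 11)), (-8, (3, 11)), (-8, (3, 11)), (-8, (3, 11))]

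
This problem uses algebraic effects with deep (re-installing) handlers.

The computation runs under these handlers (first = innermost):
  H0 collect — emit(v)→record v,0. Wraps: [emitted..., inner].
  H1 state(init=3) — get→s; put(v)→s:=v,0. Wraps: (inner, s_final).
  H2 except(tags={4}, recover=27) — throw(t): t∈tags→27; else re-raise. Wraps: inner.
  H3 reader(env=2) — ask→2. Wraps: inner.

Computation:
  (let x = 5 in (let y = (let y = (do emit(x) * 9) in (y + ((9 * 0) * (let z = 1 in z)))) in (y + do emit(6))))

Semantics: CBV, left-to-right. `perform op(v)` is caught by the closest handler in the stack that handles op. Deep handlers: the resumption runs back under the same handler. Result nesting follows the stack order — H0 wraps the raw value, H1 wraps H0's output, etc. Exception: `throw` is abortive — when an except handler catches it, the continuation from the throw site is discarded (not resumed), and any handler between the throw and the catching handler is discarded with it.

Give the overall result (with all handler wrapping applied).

Evaluation trace:
emit(5) @ H0 ⇒ out+=5
emit(6) @ H0 ⇒ out+=6
H0 returns [5, 6, 0]
H1 returns ([5, 6, 0], 3)
H2 returns ([5, 6, 0], 3)
H3 returns ([5, 6, 0], 3)
= ([5, 6, 0], 3)

Answer: ([5, 6, 0], 3)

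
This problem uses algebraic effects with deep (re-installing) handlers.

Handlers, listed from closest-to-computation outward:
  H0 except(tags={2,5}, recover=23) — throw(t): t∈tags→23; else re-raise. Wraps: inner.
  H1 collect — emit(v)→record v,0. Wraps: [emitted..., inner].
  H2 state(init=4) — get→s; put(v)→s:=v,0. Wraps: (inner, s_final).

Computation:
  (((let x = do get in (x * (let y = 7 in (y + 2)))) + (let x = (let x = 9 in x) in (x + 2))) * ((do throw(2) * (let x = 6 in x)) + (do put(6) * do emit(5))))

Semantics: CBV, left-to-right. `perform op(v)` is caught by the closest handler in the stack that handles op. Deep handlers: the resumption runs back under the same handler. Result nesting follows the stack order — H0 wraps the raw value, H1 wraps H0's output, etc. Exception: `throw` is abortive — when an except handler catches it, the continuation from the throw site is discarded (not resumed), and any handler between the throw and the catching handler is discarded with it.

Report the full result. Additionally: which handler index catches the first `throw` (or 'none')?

Working:
get @ H2 ⇒ 4
throw(2) @ H0 caught ⇒ 23
H1 returns [23]
H2 returns ([23], 4)
= ([23], 4)

Answer: ([23], 4) ; first throw caught by: H0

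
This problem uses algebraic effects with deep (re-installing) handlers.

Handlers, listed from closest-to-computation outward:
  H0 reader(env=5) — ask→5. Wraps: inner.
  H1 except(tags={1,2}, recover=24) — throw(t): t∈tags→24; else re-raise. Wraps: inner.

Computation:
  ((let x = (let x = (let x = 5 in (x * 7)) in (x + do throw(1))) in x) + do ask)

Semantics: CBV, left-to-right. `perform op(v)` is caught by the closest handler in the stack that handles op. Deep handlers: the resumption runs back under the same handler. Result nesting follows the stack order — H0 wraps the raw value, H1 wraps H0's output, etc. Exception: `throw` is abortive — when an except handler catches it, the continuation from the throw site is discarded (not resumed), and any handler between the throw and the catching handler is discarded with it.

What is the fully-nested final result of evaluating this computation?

Answer: 24

Step-by-step:
throw(1) @ H1 caught ⇒ 24
= 24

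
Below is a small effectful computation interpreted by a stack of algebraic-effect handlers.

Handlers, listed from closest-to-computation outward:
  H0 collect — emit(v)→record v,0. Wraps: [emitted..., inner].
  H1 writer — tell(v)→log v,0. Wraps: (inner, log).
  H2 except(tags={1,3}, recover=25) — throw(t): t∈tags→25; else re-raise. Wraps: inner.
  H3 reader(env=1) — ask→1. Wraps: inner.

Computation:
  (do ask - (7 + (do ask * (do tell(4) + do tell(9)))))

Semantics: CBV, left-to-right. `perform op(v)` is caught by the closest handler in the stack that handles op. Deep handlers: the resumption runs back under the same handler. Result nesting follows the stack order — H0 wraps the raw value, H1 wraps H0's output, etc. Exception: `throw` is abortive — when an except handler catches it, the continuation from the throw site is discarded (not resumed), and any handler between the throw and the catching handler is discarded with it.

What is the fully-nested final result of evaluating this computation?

Answer: ([-6], (4, 9))

Evaluation trace:
ask @ H3 ⇒ 1
ask @ H3 ⇒ 1
tell(4) @ H1 ⇒ log+=4
tell(9) @ H1 ⇒ log+=9
H0 returns [-6]
H1 returns ([-6], (4, 9))
H2 returns ([-6], (4, 9))
H3 returns ([-6], (4, 9))
= ([-6], (4, 9))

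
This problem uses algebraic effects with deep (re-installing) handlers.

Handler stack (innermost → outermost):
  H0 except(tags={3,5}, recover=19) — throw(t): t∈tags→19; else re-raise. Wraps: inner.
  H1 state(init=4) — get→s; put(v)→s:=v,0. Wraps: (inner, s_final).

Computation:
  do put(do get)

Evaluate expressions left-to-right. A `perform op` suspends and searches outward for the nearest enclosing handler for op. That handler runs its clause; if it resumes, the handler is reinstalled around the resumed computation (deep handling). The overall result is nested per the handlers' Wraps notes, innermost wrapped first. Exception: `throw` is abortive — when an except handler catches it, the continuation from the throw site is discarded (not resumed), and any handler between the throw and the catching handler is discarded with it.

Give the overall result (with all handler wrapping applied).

Step-by-step:
get @ H1 ⇒ 4
put(4) @ H1 ⇒ s:=4
H0 returns 0
H1 returns (0, 4)
= (0, 4)

Answer: (0, 4)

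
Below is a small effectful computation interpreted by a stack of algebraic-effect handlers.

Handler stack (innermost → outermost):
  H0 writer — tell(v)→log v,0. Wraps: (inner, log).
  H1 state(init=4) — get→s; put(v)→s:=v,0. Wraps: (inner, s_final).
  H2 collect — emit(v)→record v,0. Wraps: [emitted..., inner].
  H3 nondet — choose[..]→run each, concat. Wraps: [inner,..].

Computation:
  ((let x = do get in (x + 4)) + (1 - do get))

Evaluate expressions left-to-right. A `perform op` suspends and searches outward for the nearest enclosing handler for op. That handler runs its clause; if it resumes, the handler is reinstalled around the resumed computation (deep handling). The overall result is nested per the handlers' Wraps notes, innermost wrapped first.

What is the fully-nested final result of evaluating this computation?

Answer: [[((5, ()), 4)]]

Step-by-step:
get @ H1 ⇒ 4
get @ H1 ⇒ 4
H0 returns (5, ())
H1 returns ((5, ()), 4)
H2 returns [((5, ()), 4)]
H3 returns [[((5, ()), 4)]]
= [[((5, ()), 4)]]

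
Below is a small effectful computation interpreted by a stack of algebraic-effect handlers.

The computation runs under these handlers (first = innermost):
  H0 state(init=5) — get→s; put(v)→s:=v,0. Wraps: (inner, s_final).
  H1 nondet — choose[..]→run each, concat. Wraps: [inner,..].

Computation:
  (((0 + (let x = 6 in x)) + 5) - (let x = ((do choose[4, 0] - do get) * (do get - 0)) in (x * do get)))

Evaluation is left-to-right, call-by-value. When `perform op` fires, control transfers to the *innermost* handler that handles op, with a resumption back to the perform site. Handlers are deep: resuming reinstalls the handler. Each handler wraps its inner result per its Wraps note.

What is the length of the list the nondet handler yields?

Step-by-step:
choose[4, 0] @ H1
  branch[0] choose=4:
    get @ H0 ⇒ 5
    get @ H0 ⇒ 5
    get @ H0 ⇒ 5
    H0 returns (36, 5)
    H1 returns [(36, 5)]
  branch[1] choose=0:
    get @ H0 ⇒ 5
    get @ H0 ⇒ 5
    get @ H0 ⇒ 5
    H0 returns (136, 5)
    H1 returns [(136, 5)]
= [(36, 5), (136, 5)]

Answer: 2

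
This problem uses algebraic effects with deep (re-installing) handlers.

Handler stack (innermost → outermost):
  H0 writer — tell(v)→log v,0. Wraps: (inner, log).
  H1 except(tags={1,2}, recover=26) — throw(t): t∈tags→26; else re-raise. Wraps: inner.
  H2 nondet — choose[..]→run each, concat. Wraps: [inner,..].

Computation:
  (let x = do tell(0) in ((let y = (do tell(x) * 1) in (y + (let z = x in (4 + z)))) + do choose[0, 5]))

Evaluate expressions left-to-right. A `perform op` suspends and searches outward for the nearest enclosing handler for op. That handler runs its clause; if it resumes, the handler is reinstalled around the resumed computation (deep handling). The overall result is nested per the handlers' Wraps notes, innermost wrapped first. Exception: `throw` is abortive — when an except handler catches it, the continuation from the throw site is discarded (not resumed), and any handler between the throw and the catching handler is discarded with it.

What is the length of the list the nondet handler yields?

Step-by-step:
tell(0) @ H0 ⇒ log+=0
tell(0) @ H0 ⇒ log+=0
choose[0, 5] @ H2
  branch[0] choose=0:
    H0 returns (4, (0, 0))
    H1 returns (4, (0, 0))
    H2 returns [(4, (0, 0))]
  branch[1] choose=5:
    H0 returns (9, (0, 0))
    H1 returns (9, (0, 0))
    H2 returns [(9, (0, 0))]
= [(4, (0, 0)), (9, (0, 0))]

Answer: 2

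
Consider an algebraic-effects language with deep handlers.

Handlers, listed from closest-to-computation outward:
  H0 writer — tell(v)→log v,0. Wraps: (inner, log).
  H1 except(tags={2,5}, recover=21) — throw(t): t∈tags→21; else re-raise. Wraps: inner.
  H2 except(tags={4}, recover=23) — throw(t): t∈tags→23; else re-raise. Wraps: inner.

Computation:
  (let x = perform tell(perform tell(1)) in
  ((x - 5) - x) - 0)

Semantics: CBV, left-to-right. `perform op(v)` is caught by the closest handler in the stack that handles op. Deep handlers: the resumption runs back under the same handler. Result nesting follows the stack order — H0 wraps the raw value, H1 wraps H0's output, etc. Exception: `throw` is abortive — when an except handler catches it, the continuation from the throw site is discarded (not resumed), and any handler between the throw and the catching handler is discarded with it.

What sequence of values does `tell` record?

Working:
tell(1) @ H0 ⇒ log+=1
tell(0) @ H0 ⇒ log+=0
H0 returns (-5, (1, 0))
H1 returns (-5, (1, 0))
H2 returns (-5, (1, 0))
= (-5, (1, 0))

Answer: (1, 0)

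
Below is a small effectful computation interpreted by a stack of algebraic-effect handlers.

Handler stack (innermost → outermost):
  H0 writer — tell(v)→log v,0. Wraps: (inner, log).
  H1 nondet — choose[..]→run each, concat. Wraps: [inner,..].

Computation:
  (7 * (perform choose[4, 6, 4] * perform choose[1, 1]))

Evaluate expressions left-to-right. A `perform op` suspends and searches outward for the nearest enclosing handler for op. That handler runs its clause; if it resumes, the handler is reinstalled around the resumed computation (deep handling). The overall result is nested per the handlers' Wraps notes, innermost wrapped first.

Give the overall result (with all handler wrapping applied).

Step-by-step:
choose[4, 6, 4] @ H1
  branch[0] choose=4:
    choose[1, 1] @ H1
      branch[0] choose=1:
        H0 returns (28, ())
        H1 returns [(28, ())]
      branch[1] choose=1:
        H0 returns (28, ())
        H1 returns [(28, ())]
  branch[1] choose=6:
    choose[1, 1] @ H1
      branch[0] choose=1:
        H0 returns (42, ())
        H1 returns [(42, ())]
      branch[1] choose=1:
        H0 returns (42, ())
        H1 returns [(42, ())]
  branch[2] choose=4:
    choose[1, 1] @ H1
      branch[0] choose=1:
        H0 returns (28, ())
        H1 returns [(28, ())]
      branch[1] choose=1:
        H0 returns (28, ())
        H1 returns [(28, ())]
= [(28, ()), (28, ()), (42, ()), (42, ()), (28, ()), (28, ())]

Answer: [(28, ()), (28, ()), (42, ()), (42, ()), (28, ()), (28, ())]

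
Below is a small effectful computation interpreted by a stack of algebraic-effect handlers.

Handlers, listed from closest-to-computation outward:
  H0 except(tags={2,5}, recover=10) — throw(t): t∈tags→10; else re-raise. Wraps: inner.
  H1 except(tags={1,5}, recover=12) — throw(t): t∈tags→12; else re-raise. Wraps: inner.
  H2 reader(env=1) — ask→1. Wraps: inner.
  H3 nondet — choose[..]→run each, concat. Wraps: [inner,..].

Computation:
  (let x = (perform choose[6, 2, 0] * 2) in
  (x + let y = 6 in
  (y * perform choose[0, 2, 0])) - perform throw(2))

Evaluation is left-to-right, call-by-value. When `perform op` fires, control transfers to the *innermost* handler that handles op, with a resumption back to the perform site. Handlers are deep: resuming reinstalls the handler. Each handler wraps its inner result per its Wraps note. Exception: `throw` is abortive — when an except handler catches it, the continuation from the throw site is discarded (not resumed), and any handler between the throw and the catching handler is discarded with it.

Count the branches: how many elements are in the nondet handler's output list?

Answer: 9

Working:
choose[6, 2, 0] @ H3
  branch[0] choose=6:
    choose[0, 2, 0] @ H3
      branch[0] choose=0:
        throw(2) @ H0 caught ⇒ 10
        H1 returns 10
        H2 returns 10
        H3 returns [10]
      branch[1] choose=2:
        throw(2) @ H0 caught ⇒ 10
        H1 returns 10
        H2 returns 10
        H3 returns [10]
      branch[2] choose=0:
        throw(2) @ H0 caught ⇒ 10
        H1 returns 10
        H2 returns 10
        H3 returns [10]
  branch[1] choose=2:
    choose[0, 2, 0] @ H3
      branch[0] choose=0:
        throw(2) @ H0 caught ⇒ 10
        H1 returns 10
        H2 returns 10
        H3 returns [10]
      branch[1] choose=2:
        throw(2) @ H0 caught ⇒ 10
        H1 returns 10
        H2 returns 10
        H3 returns [10]
      branch[2] choose=0:
        throw(2) @ H0 caught ⇒ 10
        H1 returns 10
        H2 returns 10
        H3 returns [10]
  branch[2] choose=0:
    choose[0, 2, 0] @ H3
      branch[0] choose=0:
        throw(2) @ H0 caught ⇒ 10
        H1 returns 10
        H2 returns 10
        H3 returns [10]
      branch[1] choose=2:
        throw(2) @ H0 caught ⇒ 10
        H1 returns 10
        H2 returns 10
        H3 returns [10]
      branch[2] choose=0:
        throw(2) @ H0 caught ⇒ 10
        H1 returns 10
        H2 returns 10
        H3 returns [10]
= [10, 10, 10, 10, 10, 10, 10, 10, 10]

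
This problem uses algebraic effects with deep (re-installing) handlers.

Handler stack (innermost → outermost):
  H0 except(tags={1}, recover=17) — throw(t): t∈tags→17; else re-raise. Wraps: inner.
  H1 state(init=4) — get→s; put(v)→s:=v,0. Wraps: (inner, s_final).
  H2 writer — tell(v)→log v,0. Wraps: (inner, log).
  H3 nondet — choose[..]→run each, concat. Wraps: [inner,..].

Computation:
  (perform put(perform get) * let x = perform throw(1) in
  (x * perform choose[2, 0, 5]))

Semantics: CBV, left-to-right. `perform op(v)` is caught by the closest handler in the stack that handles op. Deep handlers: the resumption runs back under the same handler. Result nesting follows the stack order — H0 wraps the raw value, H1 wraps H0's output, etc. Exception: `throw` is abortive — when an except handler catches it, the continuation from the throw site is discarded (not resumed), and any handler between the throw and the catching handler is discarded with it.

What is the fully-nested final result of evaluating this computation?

Answer: [((17, 4), ())]

Working:
get @ H1 ⇒ 4
put(4) @ H1 ⇒ s:=4
throw(1) @ H0 caught ⇒ 17
H1 returns (17, 4)
H2 returns ((17, 4), ())
H3 returns [((17, 4), ())]
= [((17, 4), ())]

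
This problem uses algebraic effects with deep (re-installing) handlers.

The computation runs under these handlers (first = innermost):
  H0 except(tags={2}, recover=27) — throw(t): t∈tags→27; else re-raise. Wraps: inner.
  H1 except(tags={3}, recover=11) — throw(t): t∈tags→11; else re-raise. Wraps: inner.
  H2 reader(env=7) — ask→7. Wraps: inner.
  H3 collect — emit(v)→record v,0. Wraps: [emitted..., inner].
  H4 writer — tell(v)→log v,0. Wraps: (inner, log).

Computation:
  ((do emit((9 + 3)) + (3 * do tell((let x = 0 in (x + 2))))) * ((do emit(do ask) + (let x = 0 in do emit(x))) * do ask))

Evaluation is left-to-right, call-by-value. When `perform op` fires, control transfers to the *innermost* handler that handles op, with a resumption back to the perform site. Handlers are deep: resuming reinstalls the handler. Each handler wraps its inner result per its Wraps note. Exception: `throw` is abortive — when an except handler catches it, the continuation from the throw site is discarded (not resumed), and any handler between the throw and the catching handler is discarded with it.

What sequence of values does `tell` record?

Answer: (2)

Evaluation trace:
emit(12) @ H3 ⇒ out+=12
tell(2) @ H4 ⇒ log+=2
ask @ H2 ⇒ 7
emit(7) @ H3 ⇒ out+=7
emit(0) @ H3 ⇒ out+=0
ask @ H2 ⇒ 7
H0 returns 0
H1 returns 0
H2 returns 0
H3 returns [12, 7, 0, 0]
H4 returns ([12, 7, 0, 0], (2))
= ([12, 7, 0, 0], (2))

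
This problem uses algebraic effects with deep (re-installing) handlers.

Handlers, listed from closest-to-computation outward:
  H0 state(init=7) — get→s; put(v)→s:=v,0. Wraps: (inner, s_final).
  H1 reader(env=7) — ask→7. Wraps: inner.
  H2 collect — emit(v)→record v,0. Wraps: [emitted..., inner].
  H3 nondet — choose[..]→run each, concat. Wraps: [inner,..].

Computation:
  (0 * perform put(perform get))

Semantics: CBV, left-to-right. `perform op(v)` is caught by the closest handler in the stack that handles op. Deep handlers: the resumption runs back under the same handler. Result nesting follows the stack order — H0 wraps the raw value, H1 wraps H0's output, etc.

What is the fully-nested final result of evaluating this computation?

Answer: [[(0, 7)]]

Evaluation trace:
get @ H0 ⇒ 7
put(7) @ H0 ⇒ s:=7
H0 returns (0, 7)
H1 returns (0, 7)
H2 returns [(0, 7)]
H3 returns [[(0, 7)]]
= [[(0, 7)]]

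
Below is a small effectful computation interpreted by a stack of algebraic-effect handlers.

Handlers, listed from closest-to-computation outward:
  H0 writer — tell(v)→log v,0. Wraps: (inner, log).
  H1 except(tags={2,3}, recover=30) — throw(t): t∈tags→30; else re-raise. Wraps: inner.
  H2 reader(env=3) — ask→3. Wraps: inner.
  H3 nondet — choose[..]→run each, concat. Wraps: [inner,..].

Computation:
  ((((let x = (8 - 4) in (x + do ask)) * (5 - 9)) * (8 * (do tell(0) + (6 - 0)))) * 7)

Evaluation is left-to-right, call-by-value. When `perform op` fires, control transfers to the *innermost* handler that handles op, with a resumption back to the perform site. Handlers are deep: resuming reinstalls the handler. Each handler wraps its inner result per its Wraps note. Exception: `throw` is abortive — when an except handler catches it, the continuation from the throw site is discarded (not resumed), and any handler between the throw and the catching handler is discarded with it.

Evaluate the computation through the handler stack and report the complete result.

Evaluation trace:
ask @ H2 ⇒ 3
tell(0) @ H0 ⇒ log+=0
H0 returns (-9408, (0))
H1 returns (-9408, (0))
H2 returns (-9408, (0))
H3 returns [(-9408, (0))]
= [(-9408, (0))]

Answer: [(-9408, (0))]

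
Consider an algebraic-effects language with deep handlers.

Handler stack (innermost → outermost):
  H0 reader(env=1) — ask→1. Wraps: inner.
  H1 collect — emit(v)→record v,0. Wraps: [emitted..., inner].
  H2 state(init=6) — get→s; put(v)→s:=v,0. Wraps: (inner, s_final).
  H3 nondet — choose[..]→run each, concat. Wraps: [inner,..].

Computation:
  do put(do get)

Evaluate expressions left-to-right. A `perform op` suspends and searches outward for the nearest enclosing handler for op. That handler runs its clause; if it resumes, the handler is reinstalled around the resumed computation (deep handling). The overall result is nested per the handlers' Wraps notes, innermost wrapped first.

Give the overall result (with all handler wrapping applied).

Step-by-step:
get @ H2 ⇒ 6
put(6) @ H2 ⇒ s:=6
H0 returns 0
H1 returns [0]
H2 returns ([0], 6)
H3 returns [([0], 6)]
= [([0], 6)]

Answer: [([0], 6)]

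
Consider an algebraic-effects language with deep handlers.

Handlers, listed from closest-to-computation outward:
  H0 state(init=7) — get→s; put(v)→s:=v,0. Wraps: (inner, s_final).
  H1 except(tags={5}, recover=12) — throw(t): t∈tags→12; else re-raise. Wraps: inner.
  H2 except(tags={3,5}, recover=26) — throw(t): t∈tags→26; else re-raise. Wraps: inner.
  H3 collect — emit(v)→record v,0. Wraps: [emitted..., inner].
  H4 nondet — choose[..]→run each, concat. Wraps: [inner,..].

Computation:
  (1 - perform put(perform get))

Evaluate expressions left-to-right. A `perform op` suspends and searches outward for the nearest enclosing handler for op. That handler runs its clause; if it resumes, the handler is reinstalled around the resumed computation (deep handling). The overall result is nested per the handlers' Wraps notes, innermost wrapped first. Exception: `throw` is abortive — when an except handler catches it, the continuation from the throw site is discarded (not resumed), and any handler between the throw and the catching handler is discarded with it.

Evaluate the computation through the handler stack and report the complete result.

Answer: [[(1, 7)]]

Evaluation trace:
get @ H0 ⇒ 7
put(7) @ H0 ⇒ s:=7
H0 returns (1, 7)
H1 returns (1, 7)
H2 returns (1, 7)
H3 returns [(1, 7)]
H4 returns [[(1, 7)]]
= [[(1, 7)]]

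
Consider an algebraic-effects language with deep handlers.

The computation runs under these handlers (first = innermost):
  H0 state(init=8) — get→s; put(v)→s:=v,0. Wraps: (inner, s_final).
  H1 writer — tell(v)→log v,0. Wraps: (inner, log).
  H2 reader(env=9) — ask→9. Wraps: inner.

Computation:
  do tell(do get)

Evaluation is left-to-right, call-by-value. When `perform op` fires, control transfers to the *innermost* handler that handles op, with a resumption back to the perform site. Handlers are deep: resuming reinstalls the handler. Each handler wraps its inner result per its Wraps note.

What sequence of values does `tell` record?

Answer: (8)

Evaluation trace:
get @ H0 ⇒ 8
tell(8) @ H1 ⇒ log+=8
H0 returns (0, 8)
H1 returns ((0, 8), (8))
H2 returns ((0, 8), (8))
= ((0, 8), (8))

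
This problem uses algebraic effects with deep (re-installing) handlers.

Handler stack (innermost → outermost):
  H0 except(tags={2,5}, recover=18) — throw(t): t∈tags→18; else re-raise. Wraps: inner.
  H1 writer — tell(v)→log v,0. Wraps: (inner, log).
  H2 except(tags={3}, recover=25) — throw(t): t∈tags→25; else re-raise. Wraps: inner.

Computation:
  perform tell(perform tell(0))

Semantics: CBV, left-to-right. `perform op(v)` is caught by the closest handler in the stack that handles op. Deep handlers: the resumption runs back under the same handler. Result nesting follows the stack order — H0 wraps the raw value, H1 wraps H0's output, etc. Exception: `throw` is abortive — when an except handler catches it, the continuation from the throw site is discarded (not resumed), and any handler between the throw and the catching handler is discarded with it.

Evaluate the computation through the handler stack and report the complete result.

Working:
tell(0) @ H1 ⇒ log+=0
tell(0) @ H1 ⇒ log+=0
H0 returns 0
H1 returns (0, (0, 0))
H2 returns (0, (0, 0))
= (0, (0, 0))

Answer: (0, (0, 0))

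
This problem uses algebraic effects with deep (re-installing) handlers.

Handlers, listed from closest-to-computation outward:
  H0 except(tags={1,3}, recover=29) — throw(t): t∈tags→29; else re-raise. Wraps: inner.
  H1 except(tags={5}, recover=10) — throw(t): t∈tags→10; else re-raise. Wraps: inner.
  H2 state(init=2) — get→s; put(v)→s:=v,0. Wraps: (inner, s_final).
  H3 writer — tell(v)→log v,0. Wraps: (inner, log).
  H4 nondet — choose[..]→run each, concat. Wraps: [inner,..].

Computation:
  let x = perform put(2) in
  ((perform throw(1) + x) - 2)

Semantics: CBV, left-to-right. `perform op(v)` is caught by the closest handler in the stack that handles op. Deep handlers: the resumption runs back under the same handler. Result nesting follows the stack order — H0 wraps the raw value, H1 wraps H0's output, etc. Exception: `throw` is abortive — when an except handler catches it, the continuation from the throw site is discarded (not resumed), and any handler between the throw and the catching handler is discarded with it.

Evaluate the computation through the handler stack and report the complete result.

Working:
put(2) @ H2 ⇒ s:=2
throw(1) @ H0 caught ⇒ 29
H1 returns 29
H2 returns (29, 2)
H3 returns ((29, 2), ())
H4 returns [((29, 2), ())]
= [((29, 2), ())]

Answer: [((29, 2), ())]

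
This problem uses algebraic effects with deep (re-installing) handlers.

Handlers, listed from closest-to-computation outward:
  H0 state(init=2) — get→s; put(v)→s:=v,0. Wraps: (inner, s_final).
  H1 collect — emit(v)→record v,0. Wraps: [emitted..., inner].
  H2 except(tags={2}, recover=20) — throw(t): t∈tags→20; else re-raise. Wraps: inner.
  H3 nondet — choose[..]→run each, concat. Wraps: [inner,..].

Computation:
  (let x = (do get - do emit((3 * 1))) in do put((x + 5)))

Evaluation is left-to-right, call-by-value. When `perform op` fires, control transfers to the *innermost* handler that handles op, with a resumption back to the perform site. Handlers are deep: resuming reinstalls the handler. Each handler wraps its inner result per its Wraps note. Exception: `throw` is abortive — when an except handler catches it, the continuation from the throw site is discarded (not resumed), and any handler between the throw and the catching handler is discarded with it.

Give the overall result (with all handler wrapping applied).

Working:
get @ H0 ⇒ 2
emit(3) @ H1 ⇒ out+=3
put(7) @ H0 ⇒ s:=7
H0 returns (0, 7)
H1 returns [3, (0, 7)]
H2 returns [3, (0, 7)]
H3 returns [[3, (0, 7)]]
= [[3, (0, 7)]]

Answer: [[3, (0, 7)]]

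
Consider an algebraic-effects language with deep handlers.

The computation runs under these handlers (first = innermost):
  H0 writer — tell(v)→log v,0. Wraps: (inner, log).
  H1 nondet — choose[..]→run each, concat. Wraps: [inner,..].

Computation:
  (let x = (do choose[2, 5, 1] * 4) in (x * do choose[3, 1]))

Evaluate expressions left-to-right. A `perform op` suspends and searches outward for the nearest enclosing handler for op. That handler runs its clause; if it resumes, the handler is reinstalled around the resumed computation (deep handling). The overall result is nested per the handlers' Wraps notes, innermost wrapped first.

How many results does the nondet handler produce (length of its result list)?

Evaluation trace:
choose[2, 5, 1] @ H1
  branch[0] choose=2:
    choose[3, 1] @ H1
      branch[0] choose=3:
        H0 returns (24, ())
        H1 returns [(24, ())]
      branch[1] choose=1:
        H0 returns (8, ())
        H1 returns [(8, ())]
  branch[1] choose=5:
    choose[3, 1] @ H1
      branch[0] choose=3:
        H0 returns (60, ())
        H1 returns [(60, ())]
      branch[1] choose=1:
        H0 returns (20, ())
        H1 returns [(20, ())]
  branch[2] choose=1:
    choose[3, 1] @ H1
      branch[0] choose=3:
        H0 returns (12, ())
        H1 returns [(12, ())]
      branch[1] choose=1:
        H0 returns (4, ())
        H1 returns [(4, ())]
= [(24, ()), (8, ()), (60, ()), (20, ()), (12, ()), (4, ())]

Answer: 6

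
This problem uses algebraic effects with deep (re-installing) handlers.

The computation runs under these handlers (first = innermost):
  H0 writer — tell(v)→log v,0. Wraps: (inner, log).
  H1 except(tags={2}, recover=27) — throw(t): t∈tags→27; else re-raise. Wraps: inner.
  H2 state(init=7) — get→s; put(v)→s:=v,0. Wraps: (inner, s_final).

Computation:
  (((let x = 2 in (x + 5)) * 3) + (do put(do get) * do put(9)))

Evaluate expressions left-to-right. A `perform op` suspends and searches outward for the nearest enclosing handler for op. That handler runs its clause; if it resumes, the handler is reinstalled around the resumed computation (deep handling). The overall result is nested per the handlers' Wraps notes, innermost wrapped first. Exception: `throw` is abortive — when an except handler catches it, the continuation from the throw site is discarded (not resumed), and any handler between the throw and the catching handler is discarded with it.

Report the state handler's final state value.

Answer: 9

Evaluation trace:
get @ H2 ⇒ 7
put(7) @ H2 ⇒ s:=7
put(9) @ H2 ⇒ s:=9
H0 returns (21, ())
H1 returns (21, ())
H2 returns ((21, ()), 9)
= ((21, ()), 9)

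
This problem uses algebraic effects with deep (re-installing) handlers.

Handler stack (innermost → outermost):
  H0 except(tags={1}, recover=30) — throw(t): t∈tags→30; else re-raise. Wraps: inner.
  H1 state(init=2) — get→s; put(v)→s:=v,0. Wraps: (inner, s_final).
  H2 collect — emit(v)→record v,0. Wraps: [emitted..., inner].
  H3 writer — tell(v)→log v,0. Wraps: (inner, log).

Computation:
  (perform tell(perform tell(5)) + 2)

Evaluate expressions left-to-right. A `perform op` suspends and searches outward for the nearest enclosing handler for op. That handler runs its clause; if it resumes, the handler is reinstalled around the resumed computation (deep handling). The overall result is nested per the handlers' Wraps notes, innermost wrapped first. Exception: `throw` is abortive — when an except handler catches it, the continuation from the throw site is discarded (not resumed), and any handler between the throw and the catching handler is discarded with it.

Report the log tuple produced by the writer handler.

Answer: (5, 0)

Step-by-step:
tell(5) @ H3 ⇒ log+=5
tell(0) @ H3 ⇒ log+=0
H0 returns 2
H1 returns (2, 2)
H2 returns [(2, 2)]
H3 returns ([(2, 2)], (5, 0))
= ([(2, 2)], (5, 0))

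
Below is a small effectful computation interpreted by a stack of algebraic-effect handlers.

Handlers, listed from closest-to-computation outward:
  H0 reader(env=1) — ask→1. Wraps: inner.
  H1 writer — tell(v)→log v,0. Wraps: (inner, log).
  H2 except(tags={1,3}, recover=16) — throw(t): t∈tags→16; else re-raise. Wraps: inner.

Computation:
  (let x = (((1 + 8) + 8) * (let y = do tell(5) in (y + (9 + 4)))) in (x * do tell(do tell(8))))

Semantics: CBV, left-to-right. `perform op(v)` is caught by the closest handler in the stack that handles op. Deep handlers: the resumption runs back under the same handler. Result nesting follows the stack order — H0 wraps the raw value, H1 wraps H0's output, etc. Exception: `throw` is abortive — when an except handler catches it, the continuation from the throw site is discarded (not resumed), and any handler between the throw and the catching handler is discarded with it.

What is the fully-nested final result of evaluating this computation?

Step-by-step:
tell(5) @ H1 ⇒ log+=5
tell(8) @ H1 ⇒ log+=8
tell(0) @ H1 ⇒ log+=0
H0 returns 0
H1 returns (0, (5, 8, 0))
H2 returns (0, (5, 8, 0))
= (0, (5, 8, 0))

Answer: (0, (5, 8, 0))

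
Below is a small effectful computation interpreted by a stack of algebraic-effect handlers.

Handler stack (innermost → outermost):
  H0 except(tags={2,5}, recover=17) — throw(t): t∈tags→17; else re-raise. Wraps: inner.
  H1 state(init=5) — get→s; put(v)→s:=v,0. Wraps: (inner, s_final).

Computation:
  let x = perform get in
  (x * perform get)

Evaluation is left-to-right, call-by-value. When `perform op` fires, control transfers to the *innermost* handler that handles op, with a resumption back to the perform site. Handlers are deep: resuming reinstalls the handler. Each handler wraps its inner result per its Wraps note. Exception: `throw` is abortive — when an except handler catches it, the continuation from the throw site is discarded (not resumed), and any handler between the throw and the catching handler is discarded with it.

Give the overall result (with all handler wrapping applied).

Answer: (25, 5)

Step-by-step:
get @ H1 ⇒ 5
get @ H1 ⇒ 5
H0 returns 25
H1 returns (25, 5)
= (25, 5)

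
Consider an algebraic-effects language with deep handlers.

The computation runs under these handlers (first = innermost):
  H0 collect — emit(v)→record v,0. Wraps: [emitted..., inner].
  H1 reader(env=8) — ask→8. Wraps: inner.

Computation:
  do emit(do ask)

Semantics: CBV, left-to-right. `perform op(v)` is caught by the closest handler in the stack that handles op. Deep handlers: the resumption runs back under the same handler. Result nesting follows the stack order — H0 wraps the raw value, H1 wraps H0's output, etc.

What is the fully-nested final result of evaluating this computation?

Answer: [8, 0]

Evaluation trace:
ask @ H1 ⇒ 8
emit(8) @ H0 ⇒ out+=8
H0 returns [8, 0]
H1 returns [8, 0]
= [8, 0]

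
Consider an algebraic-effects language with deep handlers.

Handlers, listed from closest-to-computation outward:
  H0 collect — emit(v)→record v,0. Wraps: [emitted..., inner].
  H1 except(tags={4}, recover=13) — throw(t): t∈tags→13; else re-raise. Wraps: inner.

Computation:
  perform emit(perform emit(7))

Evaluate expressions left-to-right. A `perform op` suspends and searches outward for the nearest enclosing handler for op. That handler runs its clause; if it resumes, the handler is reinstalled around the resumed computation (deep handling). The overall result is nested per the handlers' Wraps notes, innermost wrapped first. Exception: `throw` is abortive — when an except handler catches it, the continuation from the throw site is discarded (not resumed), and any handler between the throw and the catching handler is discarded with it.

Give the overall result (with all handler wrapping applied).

Step-by-step:
emit(7) @ H0 ⇒ out+=7
emit(0) @ H0 ⇒ out+=0
H0 returns [7, 0, 0]
H1 returns [7, 0, 0]
= [7, 0, 0]

Answer: [7, 0, 0]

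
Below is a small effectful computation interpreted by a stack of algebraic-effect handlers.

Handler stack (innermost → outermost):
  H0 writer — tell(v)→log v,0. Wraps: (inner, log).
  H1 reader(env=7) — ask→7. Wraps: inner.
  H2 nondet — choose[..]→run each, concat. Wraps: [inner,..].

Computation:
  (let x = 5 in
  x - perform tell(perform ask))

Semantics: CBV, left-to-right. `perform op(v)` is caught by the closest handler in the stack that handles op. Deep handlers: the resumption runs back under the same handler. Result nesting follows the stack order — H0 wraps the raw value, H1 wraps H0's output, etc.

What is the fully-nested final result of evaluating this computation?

Answer: [(5, (7))]

Evaluation trace:
ask @ H1 ⇒ 7
tell(7) @ H0 ⇒ log+=7
H0 returns (5, (7))
H1 returns (5, (7))
H2 returns [(5, (7))]
= [(5, (7))]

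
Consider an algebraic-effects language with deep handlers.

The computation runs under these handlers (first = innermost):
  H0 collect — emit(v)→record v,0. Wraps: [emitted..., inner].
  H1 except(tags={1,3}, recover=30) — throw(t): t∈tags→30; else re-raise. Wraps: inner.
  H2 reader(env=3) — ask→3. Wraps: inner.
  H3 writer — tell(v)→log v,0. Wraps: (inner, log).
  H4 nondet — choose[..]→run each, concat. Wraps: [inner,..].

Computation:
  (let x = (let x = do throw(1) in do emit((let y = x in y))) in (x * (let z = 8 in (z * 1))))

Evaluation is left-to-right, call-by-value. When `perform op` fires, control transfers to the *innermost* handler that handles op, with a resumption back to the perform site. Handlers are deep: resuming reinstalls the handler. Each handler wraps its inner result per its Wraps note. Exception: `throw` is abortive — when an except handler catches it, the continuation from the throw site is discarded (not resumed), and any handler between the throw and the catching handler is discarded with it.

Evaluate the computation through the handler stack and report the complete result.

Answer: [(30, ())]

Step-by-step:
throw(1) @ H1 caught ⇒ 30
H2 returns 30
H3 returns (30, ())
H4 returns [(30, ())]
= [(30, ())]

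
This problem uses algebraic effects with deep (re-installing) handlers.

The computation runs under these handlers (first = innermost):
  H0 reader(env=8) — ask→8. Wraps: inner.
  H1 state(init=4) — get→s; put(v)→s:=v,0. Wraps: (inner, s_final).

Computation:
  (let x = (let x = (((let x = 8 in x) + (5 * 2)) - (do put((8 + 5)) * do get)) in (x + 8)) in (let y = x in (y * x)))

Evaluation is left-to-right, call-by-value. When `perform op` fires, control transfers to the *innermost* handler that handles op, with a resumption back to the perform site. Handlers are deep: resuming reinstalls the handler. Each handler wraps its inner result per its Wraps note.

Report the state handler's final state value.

Answer: 13

Working:
put(13) @ H1 ⇒ s:=13
get @ H1 ⇒ 13
H0 returns 676
H1 returns (676, 13)
= (676, 13)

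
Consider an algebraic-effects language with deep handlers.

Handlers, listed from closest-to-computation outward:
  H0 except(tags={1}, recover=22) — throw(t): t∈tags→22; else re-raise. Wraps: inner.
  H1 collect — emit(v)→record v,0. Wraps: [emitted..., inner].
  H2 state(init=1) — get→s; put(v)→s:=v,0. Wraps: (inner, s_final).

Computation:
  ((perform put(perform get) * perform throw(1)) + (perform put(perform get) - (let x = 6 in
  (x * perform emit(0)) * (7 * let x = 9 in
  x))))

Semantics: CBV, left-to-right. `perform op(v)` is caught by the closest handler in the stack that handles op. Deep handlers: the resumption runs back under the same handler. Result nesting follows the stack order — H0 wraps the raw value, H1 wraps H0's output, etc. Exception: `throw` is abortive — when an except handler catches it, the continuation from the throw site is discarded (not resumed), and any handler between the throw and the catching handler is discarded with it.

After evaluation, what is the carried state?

Working:
get @ H2 ⇒ 1
put(1) @ H2 ⇒ s:=1
throw(1) @ H0 caught ⇒ 22
H1 returns [22]
H2 returns ([22], 1)
= ([22], 1)

Answer: 1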